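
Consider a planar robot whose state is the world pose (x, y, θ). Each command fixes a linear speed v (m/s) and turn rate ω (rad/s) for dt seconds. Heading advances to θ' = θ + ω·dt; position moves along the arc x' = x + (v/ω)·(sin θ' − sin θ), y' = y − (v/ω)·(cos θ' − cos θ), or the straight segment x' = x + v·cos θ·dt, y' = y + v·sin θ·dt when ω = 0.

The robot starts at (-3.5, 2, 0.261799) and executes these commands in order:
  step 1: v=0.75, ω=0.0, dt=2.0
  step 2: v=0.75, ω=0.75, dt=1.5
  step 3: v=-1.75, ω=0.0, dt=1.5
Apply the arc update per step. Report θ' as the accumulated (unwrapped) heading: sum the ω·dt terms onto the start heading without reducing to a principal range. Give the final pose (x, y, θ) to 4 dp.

step 1: θ'=0.2618 (straight) → pose (-2.0511, 2.3882, 0.2618)
step 2: θ'=1.3868 (R=1.0000) → pose (-1.3268, 3.1712, 1.3868)
step 3: θ'=1.3868 (straight) → pose (-1.8071, 0.5905, 1.3868)

(-1.8071, 0.5905, 1.3868)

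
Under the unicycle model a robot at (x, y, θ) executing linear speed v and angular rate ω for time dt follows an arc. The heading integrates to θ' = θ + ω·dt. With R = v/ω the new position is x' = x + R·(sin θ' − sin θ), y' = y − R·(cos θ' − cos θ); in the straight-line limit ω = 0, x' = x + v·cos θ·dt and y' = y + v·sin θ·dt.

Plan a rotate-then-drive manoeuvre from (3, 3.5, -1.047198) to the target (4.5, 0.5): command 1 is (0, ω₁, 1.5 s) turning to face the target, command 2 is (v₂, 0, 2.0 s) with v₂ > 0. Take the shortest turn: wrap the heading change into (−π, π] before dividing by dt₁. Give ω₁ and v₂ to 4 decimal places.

ω₁ = -0.0400, v₂ = 1.6771

heading to target = atan2(0.5−3.5, 4.5−3) = -1.1071
Δθ = wrap(-1.1071 − -1.0472) = -0.0600; ω₁ = Δθ/dt₁ = -0.0400
distance = √((4.5−3)² + (0.5−3.5)²) = 3.3541; v₂ = distance/dt₂ = 1.6771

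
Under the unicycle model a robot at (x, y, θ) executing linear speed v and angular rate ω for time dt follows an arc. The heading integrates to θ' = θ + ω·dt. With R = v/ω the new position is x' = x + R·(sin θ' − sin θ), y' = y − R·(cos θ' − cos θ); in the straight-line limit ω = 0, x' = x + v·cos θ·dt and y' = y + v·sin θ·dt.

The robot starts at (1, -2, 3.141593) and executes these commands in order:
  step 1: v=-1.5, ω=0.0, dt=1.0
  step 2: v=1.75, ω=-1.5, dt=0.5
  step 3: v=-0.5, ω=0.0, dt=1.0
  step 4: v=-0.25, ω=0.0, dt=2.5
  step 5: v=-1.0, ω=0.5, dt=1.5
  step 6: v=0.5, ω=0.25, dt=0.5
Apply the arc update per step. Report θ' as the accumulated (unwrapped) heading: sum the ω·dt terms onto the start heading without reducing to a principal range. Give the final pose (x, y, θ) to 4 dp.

step 1: θ'=3.1416 (straight) → pose (2.5000, -2.0000, 3.1416)
step 2: θ'=2.3916 (R=-1.1667) → pose (1.7048, -1.6870, 2.3916)
step 3: θ'=2.3916 (straight) → pose (2.0706, -2.0278, 2.3916)
step 4: θ'=2.3916 (straight) → pose (2.5279, -2.4538, 2.3916)
step 5: θ'=3.1416 (R=-2.0000) → pose (3.8912, -2.9904, 3.1416)
step 6: θ'=3.2666 (R=2.0000) → pose (3.6418, -3.0060, 3.2666)

(3.6418, -3.0060, 3.2666)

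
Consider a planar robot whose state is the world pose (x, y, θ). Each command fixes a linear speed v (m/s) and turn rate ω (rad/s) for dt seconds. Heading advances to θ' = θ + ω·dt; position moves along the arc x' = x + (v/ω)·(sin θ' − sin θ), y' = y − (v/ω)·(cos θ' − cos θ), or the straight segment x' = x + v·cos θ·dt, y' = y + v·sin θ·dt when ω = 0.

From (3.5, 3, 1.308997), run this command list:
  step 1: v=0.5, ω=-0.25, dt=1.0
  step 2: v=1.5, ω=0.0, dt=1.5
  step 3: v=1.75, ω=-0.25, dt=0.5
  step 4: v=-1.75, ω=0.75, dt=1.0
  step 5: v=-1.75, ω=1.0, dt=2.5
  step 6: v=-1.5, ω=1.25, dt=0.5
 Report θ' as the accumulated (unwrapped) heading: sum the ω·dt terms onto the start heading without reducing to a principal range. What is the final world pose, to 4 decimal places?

step 1: θ'=1.0590 (R=-2.0000) → pose (3.6881, 3.4619, 1.0590)
step 2: θ'=1.0590 (straight) → pose (4.7901, 5.4236, 1.0590)
step 3: θ'=0.9340 (R=-7.0000) → pose (5.2651, 6.1577, 0.9340)
step 4: θ'=1.6840 (R=-2.3333) → pose (4.8227, 4.5067, 1.6840)
step 5: θ'=4.1840 (R=-1.7500) → pose (8.0728, 3.8221, 4.1840)
step 6: θ'=4.8090 (R=-1.2000) → pose (8.2309, 4.5428, 4.8090)

(8.2309, 4.5428, 4.8090)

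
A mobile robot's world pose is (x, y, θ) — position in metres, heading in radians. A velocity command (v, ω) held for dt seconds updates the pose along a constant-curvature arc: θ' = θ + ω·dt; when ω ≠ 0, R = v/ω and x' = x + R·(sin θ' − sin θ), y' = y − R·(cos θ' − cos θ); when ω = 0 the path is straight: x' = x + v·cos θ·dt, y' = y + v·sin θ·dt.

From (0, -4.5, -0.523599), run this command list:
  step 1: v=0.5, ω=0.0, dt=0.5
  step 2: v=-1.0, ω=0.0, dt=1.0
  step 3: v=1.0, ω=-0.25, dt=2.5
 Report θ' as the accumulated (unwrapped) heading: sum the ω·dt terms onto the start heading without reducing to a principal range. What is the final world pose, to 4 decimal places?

step 1: θ'=-0.5236 (straight) → pose (0.2165, -4.6250, -0.5236)
step 2: θ'=-0.5236 (straight) → pose (-0.6495, -4.1250, -0.5236)
step 3: θ'=-1.1486 (R=-4.0000) → pose (0.9992, -5.9500, -1.1486)

(0.9992, -5.9500, -1.1486)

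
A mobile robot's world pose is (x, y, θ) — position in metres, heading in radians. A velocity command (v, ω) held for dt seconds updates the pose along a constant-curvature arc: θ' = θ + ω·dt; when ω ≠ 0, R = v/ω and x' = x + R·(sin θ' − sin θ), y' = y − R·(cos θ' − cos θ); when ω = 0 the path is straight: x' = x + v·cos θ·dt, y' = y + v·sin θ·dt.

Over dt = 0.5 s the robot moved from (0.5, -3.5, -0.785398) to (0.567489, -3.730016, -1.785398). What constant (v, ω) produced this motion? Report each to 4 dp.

Δθ = -1.785398 − -0.785398 = -1.000000
ω = Δθ/dt = -1.000000/0.5 = -2.0000
R = −Δy/(cos θ' − cos θ) = -0.2500
v = R·ω = -0.2500·-2.0000 = 0.5000

v = 0.5000, ω = -2.0000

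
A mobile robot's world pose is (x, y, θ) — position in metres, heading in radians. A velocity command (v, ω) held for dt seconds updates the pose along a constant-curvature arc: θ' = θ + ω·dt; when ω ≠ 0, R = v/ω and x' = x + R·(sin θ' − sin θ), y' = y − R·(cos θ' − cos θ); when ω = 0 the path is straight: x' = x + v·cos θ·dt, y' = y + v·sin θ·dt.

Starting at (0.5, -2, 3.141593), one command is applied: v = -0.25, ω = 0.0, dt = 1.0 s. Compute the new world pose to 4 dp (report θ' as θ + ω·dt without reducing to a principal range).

(0.7500, -2.0000, 3.1416)

θ' = 3.1416 + 0.0·1.0 = 3.1416
ω = 0 → straight: x' = 0.5 + -0.25·cos(3.1416)·1.0 = 0.7500
y' = -2 + -0.25·sin(3.1416)·1.0 = -2.0000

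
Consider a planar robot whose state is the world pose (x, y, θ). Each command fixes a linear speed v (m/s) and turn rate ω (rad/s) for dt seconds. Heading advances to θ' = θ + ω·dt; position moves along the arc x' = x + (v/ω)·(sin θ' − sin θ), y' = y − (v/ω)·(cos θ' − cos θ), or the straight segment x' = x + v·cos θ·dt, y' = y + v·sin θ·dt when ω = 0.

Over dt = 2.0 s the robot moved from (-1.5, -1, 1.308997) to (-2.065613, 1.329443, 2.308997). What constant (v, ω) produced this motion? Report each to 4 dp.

v = 1.2500, ω = 0.5000

Δθ = 2.308997 − 1.308997 = 1.000000
ω = Δθ/dt = 1.000000/2.0 = 0.5000
R = −Δy/(cos θ' − cos θ) = 2.5000
v = R·ω = 2.5000·0.5000 = 1.2500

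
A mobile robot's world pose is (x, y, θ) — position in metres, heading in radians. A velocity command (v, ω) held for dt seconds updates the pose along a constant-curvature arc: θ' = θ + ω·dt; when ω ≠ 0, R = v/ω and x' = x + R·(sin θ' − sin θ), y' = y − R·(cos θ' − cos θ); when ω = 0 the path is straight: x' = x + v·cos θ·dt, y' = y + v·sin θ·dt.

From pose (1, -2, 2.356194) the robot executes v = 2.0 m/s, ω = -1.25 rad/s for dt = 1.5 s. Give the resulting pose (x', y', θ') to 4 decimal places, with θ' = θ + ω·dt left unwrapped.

(1.3908, 0.5497, 0.4812)

θ' = 2.3562 + -1.25·1.5 = 0.4812
R = v/ω = 2.0/-1.25 = -1.6000
x' = 1 + -1.6000·(sin 0.4812 − sin 2.3562) = 1.3908
y' = -2 − -1.6000·(cos 0.4812 − cos 2.3562) = 0.5497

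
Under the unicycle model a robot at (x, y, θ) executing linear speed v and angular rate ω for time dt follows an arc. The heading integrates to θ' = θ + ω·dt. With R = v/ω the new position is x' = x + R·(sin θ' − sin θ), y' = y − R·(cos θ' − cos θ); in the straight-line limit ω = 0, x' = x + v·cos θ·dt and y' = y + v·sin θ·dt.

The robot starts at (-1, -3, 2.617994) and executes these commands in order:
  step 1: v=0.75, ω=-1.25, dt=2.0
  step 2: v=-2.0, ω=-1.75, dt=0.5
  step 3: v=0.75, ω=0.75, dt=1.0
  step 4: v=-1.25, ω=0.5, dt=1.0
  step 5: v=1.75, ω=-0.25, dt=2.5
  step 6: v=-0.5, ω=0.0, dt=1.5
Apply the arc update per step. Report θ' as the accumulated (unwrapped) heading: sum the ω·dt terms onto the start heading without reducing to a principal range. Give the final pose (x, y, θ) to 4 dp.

step 1: θ'=0.1180 (R=-0.6000) → pose (-0.7706, -1.8846, 0.1180)
step 2: θ'=-0.7570 (R=1.1429) → pose (-1.6900, -1.5804, -0.7570)
step 3: θ'=-0.0070 (R=1.0000) → pose (-1.0103, -1.8535, -0.0070)
step 4: θ'=0.4930 (R=-2.5000) → pose (-2.2110, -2.1511, 0.4930)
step 5: θ'=-0.1320 (R=-7.0000) → pose (2.0233, -1.3784, -0.1320)
step 6: θ'=-0.1320 (straight) → pose (1.2798, -1.2797, -0.1320)

(1.2798, -1.2797, -0.1320)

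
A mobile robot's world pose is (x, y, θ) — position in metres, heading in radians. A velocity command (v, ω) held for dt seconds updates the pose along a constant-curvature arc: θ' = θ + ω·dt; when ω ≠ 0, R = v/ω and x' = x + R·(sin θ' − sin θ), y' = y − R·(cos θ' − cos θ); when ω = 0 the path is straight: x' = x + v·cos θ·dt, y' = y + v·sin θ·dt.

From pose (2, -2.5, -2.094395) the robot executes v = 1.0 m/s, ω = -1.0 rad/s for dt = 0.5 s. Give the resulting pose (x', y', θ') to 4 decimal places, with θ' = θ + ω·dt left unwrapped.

(1.6543, -2.8540, -2.5944)

θ' = -2.0944 + -1.0·0.5 = -2.5944
R = v/ω = 1.0/-1.0 = -1.0000
x' = 2 + -1.0000·(sin -2.5944 − sin -2.0944) = 1.6543
y' = -2.5 − -1.0000·(cos -2.5944 − cos -2.0944) = -2.8540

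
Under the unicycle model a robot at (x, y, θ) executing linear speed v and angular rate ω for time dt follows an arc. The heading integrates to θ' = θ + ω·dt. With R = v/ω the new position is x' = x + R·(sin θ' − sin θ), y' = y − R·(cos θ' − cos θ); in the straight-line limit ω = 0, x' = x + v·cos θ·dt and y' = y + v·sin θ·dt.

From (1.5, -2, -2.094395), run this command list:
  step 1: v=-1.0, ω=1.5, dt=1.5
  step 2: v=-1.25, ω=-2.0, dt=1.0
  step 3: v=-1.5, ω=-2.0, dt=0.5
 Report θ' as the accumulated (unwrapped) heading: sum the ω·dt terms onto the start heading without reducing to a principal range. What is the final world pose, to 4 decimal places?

(0.6232, 0.2927, -2.8444)

step 1: θ'=0.1556 (R=-0.6667) → pose (0.8193, -1.0081, 0.1556)
step 2: θ'=-1.8444 (R=0.6250) → pose (0.1207, -0.2217, -1.8444)
step 3: θ'=-2.8444 (R=0.7500) → pose (0.6232, 0.2927, -2.8444)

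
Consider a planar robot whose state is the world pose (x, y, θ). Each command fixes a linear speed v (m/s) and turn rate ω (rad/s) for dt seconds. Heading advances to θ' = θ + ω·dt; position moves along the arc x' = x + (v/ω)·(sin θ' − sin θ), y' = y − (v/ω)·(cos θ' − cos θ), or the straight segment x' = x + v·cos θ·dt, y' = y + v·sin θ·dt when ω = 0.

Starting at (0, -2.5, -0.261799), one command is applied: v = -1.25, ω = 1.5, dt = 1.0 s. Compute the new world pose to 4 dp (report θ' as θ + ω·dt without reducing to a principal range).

θ' = -0.2618 + 1.5·1.0 = 1.2382
R = v/ω = -1.25/1.5 = -0.8333
x' = 0 + -0.8333·(sin 1.2382 − sin -0.2618) = -1.0033
y' = -2.5 − -0.8333·(cos 1.2382 − cos -0.2618) = -3.0329

(-1.0033, -3.0329, 1.2382)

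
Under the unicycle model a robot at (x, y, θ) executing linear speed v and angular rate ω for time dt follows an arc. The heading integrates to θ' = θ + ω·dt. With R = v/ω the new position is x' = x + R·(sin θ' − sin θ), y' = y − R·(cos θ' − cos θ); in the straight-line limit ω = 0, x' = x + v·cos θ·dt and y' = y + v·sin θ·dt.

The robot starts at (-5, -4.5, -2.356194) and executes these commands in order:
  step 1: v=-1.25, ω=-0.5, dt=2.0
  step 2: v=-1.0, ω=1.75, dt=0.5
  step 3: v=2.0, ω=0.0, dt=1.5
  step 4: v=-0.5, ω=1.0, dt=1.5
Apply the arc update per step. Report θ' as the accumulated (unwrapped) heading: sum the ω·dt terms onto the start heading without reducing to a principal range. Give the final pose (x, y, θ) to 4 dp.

(-4.4880, -4.8855, -0.9812)

step 1: θ'=-3.3562 (R=2.5000) → pose (-2.6998, -3.8251, -3.3562)
step 2: θ'=-2.4812 (R=-0.5714) → pose (-2.2276, -3.7181, -2.4812)
step 3: θ'=-2.4812 (straight) → pose (-4.5969, -5.5584, -2.4812)
step 4: θ'=-0.9812 (R=-0.5000) → pose (-4.4880, -4.8855, -0.9812)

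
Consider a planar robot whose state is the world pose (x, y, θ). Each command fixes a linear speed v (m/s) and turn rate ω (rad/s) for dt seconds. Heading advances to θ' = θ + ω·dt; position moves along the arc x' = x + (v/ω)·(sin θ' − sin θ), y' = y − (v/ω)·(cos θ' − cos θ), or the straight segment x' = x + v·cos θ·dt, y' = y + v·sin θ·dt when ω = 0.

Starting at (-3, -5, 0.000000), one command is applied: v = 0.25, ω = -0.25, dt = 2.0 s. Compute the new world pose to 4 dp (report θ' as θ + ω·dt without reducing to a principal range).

θ' = 0.0000 + -0.25·2.0 = -0.5000
R = v/ω = 0.25/-0.25 = -1.0000
x' = -3 + -1.0000·(sin -0.5000 − sin 0.0000) = -2.5206
y' = -5 − -1.0000·(cos -0.5000 − cos 0.0000) = -5.1224

(-2.5206, -5.1224, -0.5000)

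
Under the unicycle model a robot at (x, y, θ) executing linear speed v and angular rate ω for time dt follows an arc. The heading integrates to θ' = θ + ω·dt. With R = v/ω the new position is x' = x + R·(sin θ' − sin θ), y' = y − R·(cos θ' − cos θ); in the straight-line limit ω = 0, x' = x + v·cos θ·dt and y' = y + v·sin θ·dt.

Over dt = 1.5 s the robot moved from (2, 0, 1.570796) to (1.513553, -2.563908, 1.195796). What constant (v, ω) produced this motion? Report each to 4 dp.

Δθ = 1.195796 − 1.570796 = -0.375000
ω = Δθ/dt = -0.375000/1.5 = -0.2500
R = −Δy/(cos θ' − cos θ) = 7.0000
v = R·ω = 7.0000·-0.2500 = -1.7500

v = -1.7500, ω = -0.2500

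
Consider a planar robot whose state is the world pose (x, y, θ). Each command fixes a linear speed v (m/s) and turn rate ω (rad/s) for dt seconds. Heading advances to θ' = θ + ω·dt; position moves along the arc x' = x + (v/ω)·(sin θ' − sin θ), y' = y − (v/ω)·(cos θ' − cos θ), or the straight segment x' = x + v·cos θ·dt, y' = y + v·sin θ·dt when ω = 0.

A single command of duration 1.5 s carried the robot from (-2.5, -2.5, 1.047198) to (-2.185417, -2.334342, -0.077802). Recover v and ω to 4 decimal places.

v = 0.2500, ω = -0.7500

Δθ = -0.077802 − 1.047198 = -1.125000
ω = Δθ/dt = -1.125000/1.5 = -0.7500
R = Δx/(sin θ' − sin θ) = -0.3333
v = R·ω = -0.3333·-0.7500 = 0.2500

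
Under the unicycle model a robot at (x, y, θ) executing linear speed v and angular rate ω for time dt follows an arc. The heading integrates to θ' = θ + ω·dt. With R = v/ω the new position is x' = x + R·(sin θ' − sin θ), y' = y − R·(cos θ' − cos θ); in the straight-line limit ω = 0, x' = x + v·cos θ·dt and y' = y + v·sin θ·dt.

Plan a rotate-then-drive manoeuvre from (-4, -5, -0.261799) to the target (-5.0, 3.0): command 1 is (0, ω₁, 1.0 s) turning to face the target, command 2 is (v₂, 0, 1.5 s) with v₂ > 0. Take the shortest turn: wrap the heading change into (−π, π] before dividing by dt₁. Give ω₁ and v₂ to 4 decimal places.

heading to target = atan2(3−-5, -5−-4) = 1.6952
Δθ = wrap(1.6952 − -0.2618) = 1.9570; ω₁ = Δθ/dt₁ = 1.9570
distance = √((-5−-4)² + (3−-5)²) = 8.0623; v₂ = distance/dt₂ = 5.3748

ω₁ = 1.9570, v₂ = 5.3748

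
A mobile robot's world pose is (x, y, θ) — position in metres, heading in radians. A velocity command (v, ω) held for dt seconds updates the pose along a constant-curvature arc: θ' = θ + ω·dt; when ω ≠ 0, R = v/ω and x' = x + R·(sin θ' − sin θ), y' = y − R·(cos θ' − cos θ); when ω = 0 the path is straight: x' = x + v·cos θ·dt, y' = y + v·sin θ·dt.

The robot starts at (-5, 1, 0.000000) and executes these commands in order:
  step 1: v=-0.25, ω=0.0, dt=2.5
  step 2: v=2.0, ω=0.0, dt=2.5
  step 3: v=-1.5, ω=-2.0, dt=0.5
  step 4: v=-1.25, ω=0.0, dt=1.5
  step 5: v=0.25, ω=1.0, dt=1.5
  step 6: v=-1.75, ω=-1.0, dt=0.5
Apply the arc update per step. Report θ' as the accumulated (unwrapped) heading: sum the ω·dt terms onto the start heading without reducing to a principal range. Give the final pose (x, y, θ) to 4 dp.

step 1: θ'=0.0000 (straight) → pose (-5.6250, 1.0000, 0.0000)
step 2: θ'=0.0000 (straight) → pose (-0.6250, 1.0000, 0.0000)
step 3: θ'=-1.0000 (R=0.7500) → pose (-1.2561, 1.3448, -1.0000)
step 4: θ'=-1.0000 (straight) → pose (-2.2692, 2.9225, -1.0000)
step 5: θ'=0.5000 (R=0.2500) → pose (-1.9389, 2.8382, 0.5000)
step 6: θ'=0.0000 (R=1.7500) → pose (-2.7779, 2.6240, 0.0000)

(-2.7779, 2.6240, 0.0000)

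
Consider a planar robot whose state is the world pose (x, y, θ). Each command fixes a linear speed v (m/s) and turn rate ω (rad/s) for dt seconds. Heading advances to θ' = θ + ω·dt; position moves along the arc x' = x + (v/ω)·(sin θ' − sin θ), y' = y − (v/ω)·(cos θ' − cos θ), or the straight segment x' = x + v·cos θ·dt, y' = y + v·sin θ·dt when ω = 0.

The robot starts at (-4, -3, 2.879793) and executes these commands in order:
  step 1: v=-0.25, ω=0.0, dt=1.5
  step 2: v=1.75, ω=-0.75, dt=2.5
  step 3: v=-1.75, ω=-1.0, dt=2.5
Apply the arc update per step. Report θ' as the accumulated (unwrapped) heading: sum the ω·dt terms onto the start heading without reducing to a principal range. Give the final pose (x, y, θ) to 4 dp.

step 1: θ'=2.8798 (straight) → pose (-3.6378, -3.0971, 2.8798)
step 2: θ'=1.0048 (R=-2.3333) → pose (-5.0033, 0.4080, 1.0048)
step 3: θ'=-1.4952 (R=1.7500) → pose (-8.2254, 1.2144, -1.4952)

(-8.2254, 1.2144, -1.4952)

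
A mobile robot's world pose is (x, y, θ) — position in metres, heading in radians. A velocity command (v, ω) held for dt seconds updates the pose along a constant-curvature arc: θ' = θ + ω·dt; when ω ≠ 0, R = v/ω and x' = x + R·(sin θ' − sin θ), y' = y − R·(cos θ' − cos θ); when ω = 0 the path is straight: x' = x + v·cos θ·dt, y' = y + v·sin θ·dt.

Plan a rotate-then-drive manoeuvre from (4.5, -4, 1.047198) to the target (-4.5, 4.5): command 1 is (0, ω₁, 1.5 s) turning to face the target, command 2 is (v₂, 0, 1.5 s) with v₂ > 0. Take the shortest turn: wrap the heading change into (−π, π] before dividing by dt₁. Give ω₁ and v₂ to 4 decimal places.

heading to target = atan2(4.5−-4, -4.5−4.5) = 2.3848
Δθ = wrap(2.3848 − 1.0472) = 1.3376; ω₁ = Δθ/dt₁ = 0.8917
distance = √((-4.5−4.5)² + (4.5−-4)²) = 12.3794; v₂ = distance/dt₂ = 8.2529

ω₁ = 0.8917, v₂ = 8.2529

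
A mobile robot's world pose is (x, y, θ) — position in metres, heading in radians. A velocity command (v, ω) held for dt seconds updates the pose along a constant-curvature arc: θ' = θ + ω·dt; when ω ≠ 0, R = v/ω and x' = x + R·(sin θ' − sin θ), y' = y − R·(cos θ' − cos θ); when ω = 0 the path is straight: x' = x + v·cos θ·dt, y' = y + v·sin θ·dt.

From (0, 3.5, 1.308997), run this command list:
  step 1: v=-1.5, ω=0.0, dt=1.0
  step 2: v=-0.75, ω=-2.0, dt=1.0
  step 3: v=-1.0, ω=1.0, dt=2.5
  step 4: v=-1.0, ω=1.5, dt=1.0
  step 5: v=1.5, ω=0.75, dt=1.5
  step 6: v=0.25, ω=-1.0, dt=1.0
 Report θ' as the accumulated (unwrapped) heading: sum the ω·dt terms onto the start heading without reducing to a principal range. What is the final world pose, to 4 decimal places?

step 1: θ'=1.3090 (straight) → pose (-0.3882, 2.0511, 1.3090)
step 2: θ'=-0.6910 (R=0.3750) → pose (-0.9894, 1.8592, -0.6910)
step 3: θ'=1.8090 (R=-1.0000) → pose (-2.5985, 0.8526, 1.8090)
step 4: θ'=3.3090 (R=-0.6667) → pose (-1.8396, 0.3526, 3.3090)
step 5: θ'=4.4340 (R=2.0000) → pose (-3.4293, -1.0698, 4.4340)
step 6: θ'=3.4340 (R=-0.2500) → pose (-3.5977, -1.2405, 3.4340)

(-3.5977, -1.2405, 3.4340)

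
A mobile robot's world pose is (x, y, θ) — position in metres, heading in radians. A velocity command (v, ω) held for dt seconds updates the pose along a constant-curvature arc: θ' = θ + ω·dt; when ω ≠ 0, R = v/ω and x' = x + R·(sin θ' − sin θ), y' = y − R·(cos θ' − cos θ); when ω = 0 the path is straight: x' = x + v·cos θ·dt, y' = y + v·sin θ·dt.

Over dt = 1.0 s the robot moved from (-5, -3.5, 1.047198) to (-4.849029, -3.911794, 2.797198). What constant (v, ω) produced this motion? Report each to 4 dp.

v = -0.5000, ω = 1.7500

Δθ = 2.797198 − 1.047198 = 1.750000
ω = Δθ/dt = 1.750000/1.0 = 1.7500
R = −Δy/(cos θ' − cos θ) = -0.2857
v = R·ω = -0.2857·1.7500 = -0.5000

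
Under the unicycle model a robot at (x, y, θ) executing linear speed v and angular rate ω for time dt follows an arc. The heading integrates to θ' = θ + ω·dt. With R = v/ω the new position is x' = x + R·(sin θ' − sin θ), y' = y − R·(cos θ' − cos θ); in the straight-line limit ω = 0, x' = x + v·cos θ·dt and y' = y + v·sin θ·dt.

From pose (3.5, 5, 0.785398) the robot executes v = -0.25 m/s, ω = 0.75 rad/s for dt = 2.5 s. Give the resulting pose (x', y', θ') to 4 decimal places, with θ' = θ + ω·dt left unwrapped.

(3.5814, 4.4688, 2.6604)

θ' = 0.7854 + 0.75·2.5 = 2.6604
R = v/ω = -0.25/0.75 = -0.3333
x' = 3.5 + -0.3333·(sin 2.6604 − sin 0.7854) = 3.5814
y' = 5 − -0.3333·(cos 2.6604 − cos 0.7854) = 4.4688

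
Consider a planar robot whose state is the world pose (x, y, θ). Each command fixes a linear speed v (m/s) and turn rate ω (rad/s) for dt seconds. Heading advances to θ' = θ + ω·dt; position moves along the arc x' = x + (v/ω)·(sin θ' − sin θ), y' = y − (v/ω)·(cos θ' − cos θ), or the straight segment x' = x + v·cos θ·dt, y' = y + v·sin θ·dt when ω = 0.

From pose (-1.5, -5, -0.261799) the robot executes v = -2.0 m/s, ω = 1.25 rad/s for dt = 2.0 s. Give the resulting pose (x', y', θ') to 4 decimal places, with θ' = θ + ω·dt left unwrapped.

θ' = -0.2618 + 1.25·2.0 = 2.2382
R = v/ω = -2.0/1.25 = -1.6000
x' = -1.5 + -1.6000·(sin 2.2382 − sin -0.2618) = -3.1708
y' = -5 − -1.6000·(cos 2.2382 − cos -0.2618) = -7.5358

(-3.1708, -7.5358, 2.2382)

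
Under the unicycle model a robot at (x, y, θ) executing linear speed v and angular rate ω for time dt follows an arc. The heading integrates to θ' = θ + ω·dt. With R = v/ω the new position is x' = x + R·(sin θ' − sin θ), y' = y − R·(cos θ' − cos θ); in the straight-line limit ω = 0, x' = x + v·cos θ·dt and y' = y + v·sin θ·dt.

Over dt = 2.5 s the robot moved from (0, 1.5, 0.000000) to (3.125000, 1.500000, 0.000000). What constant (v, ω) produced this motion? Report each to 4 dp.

Δθ = 0.000000 − 0.000000 = 0.000000
ω = Δθ/dt = 0.000000/2.5 = 0.0000
ω = 0 → v = (Δx·cos θ + Δy·sin θ)/dt = 1.2500

v = 1.2500, ω = 0.0000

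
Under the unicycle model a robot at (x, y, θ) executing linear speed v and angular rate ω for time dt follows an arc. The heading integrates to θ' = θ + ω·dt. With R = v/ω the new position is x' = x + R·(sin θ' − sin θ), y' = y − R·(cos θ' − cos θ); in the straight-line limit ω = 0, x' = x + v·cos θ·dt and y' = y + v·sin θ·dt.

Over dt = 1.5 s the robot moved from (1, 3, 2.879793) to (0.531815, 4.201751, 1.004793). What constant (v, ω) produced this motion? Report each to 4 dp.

Δθ = 1.004793 − 2.879793 = -1.875000
ω = Δθ/dt = -1.875000/1.5 = -1.2500
R = −Δy/(cos θ' − cos θ) = -0.8000
v = R·ω = -0.8000·-1.2500 = 1.0000

v = 1.0000, ω = -1.2500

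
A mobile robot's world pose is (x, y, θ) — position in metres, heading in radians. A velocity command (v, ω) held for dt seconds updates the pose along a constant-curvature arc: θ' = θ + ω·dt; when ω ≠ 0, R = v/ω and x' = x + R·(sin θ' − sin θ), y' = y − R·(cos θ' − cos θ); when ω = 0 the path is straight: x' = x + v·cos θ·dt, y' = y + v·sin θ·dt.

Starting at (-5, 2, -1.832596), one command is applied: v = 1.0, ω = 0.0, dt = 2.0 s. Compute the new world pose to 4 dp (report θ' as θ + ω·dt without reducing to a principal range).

θ' = -1.8326 + 0.0·2.0 = -1.8326
ω = 0 → straight: x' = -5 + 1.0·cos(-1.8326)·2.0 = -5.5176
y' = 2 + 1.0·sin(-1.8326)·2.0 = 0.0681

(-5.5176, 0.0681, -1.8326)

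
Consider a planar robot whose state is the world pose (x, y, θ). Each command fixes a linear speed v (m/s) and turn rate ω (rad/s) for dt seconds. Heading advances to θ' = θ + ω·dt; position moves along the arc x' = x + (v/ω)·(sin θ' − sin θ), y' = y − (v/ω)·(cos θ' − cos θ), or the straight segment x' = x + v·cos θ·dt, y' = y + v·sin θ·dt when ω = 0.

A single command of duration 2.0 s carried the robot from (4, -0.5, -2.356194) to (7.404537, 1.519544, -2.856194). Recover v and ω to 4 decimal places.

Δθ = -2.856194 − -2.356194 = -0.500000
ω = Δθ/dt = -0.500000/2.0 = -0.2500
R = Δx/(sin θ' − sin θ) = 8.0000
v = R·ω = 8.0000·-0.2500 = -2.0000

v = -2.0000, ω = -0.2500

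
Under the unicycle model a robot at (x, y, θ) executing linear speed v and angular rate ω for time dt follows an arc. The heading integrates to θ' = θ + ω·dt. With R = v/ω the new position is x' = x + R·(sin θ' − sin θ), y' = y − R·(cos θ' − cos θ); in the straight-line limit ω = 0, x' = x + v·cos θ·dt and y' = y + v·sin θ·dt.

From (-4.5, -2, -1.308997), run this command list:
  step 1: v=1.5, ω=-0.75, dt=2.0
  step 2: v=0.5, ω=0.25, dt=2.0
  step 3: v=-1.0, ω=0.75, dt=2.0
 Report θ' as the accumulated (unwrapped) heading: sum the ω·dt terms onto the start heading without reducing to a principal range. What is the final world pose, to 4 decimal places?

step 1: θ'=-2.8090 (R=-2.0000) → pose (-5.7789, -4.4080, -2.8090)
step 2: θ'=-2.3090 (R=2.0000) → pose (-6.6052, -4.9525, -2.3090)
step 3: θ'=-0.8090 (R=-1.3333) → pose (-6.6267, -3.1349, -0.8090)

(-6.6267, -3.1349, -0.8090)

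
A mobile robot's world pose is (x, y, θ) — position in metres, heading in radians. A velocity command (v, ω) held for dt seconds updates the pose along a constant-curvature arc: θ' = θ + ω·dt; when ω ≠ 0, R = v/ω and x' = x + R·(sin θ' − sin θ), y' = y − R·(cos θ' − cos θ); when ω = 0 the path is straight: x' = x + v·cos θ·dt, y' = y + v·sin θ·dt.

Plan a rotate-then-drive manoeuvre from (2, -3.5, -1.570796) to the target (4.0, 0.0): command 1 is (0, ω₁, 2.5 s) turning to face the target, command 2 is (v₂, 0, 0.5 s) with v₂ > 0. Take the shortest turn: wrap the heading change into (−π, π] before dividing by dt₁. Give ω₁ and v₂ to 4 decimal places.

heading to target = atan2(0−-3.5, 4−2) = 1.0517
Δθ = wrap(1.0517 − -1.5708) = 2.6224; ω₁ = Δθ/dt₁ = 1.0490
distance = √((4−2)² + (0−-3.5)²) = 4.0311; v₂ = distance/dt₂ = 8.0623

ω₁ = 1.0490, v₂ = 8.0623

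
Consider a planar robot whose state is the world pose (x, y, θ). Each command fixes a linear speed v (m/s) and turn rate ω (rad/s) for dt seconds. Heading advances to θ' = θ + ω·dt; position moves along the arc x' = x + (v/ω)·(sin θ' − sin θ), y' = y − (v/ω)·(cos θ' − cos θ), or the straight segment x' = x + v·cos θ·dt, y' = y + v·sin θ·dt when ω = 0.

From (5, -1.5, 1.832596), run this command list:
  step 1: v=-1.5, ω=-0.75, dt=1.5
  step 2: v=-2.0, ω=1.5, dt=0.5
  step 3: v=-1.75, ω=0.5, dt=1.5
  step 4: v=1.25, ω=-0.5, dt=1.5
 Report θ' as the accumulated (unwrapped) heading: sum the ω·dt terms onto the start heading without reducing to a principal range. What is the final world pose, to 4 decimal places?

(4.0996, -5.1077, 1.4576)

step 1: θ'=0.7076 (R=2.0000) → pose (4.3682, -3.5375, 0.7076)
step 2: θ'=1.4576 (R=-1.3333) → pose (3.9100, -4.4001, 1.4576)
step 3: θ'=2.2076 (R=-3.5000) → pose (4.5736, -6.8767, 2.2076)
step 4: θ'=1.4576 (R=-2.5000) → pose (4.0996, -5.1077, 1.4576)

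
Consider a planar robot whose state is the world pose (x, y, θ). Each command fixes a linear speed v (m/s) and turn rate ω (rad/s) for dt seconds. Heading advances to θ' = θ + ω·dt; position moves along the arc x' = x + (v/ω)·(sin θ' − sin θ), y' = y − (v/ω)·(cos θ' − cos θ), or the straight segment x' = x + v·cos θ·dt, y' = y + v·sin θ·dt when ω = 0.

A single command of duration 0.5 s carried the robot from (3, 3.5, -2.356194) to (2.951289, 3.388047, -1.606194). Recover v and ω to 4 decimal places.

v = 0.2500, ω = 1.5000

Δθ = -1.606194 − -2.356194 = 0.750000
ω = Δθ/dt = 0.750000/0.5 = 1.5000
R = −Δy/(cos θ' − cos θ) = 0.1667
v = R·ω = 0.1667·1.5000 = 0.2500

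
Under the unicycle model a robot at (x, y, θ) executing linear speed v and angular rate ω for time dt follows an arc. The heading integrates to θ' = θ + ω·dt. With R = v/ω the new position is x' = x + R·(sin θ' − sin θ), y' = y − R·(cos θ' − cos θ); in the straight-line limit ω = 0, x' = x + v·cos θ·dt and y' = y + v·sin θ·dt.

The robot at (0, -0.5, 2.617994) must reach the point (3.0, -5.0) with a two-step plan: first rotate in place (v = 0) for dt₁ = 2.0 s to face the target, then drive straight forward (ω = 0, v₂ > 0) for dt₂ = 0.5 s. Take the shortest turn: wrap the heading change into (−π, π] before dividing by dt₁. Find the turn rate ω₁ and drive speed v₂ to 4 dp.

heading to target = atan2(-5−-0.5, 3−0) = -0.9828
Δθ = wrap(-0.9828 − 2.6180) = 2.6824; ω₁ = Δθ/dt₁ = 1.3412
distance = √((3−0)² + (-5−-0.5)²) = 5.4083; v₂ = distance/dt₂ = 10.8167

ω₁ = 1.3412, v₂ = 10.8167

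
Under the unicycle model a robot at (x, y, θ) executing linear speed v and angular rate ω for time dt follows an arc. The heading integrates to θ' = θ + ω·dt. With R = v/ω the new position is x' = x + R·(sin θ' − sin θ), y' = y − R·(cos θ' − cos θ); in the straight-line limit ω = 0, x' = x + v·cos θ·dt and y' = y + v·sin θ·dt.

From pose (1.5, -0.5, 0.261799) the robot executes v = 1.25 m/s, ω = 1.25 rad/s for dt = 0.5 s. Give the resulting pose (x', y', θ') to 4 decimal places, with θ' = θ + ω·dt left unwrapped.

θ' = 0.2618 + 1.25·0.5 = 0.8868
R = v/ω = 1.25/1.25 = 1.0000
x' = 1.5 + 1.0000·(sin 0.8868 − sin 0.2618) = 2.0162
y' = -0.5 − 1.0000·(cos 0.8868 − cos 0.2618) = -0.1660

(2.0162, -0.1660, 0.8868)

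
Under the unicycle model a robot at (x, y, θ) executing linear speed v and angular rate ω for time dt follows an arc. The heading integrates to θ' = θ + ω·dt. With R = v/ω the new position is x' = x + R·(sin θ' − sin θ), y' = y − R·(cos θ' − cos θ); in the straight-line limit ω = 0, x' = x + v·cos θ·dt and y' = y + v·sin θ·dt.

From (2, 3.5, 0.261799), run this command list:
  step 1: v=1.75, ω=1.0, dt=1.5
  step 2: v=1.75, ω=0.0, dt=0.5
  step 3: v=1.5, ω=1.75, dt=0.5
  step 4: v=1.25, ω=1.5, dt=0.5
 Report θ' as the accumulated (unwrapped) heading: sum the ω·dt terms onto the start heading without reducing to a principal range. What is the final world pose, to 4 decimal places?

(2.0668, 7.0482, 3.3868)

step 1: θ'=1.7618 (R=1.7500) → pose (3.2652, 5.5226, 1.7618)
step 2: θ'=1.7618 (straight) → pose (3.0991, 6.3817, 1.7618)
step 3: θ'=2.6368 (R=0.8571) → pose (2.6721, 6.9692, 2.6368)
step 4: θ'=3.3868 (R=0.8333) → pose (2.0668, 7.0482, 3.3868)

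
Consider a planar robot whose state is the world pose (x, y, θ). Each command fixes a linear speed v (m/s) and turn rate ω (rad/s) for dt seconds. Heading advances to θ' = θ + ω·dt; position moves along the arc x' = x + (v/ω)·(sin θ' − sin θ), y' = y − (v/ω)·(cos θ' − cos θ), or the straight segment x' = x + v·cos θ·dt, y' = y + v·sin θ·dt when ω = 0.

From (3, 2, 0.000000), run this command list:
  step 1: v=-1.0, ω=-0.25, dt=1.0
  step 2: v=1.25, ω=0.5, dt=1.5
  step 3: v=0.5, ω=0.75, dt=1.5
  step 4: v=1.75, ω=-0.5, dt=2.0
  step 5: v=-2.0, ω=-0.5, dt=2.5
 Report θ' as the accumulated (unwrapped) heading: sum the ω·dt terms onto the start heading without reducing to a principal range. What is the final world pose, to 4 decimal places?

(0.9398, 6.0018, -0.6250)

step 1: θ'=-0.2500 (R=4.0000) → pose (2.0104, 2.1244, -0.2500)
step 2: θ'=0.5000 (R=2.5000) → pose (3.8275, 2.3527, 0.5000)
step 3: θ'=1.6250 (R=0.6667) → pose (4.1735, 2.9738, 1.6250)
step 4: θ'=0.6250 (R=-3.5000) → pose (5.6205, 6.0018, 0.6250)
step 5: θ'=-0.6250 (R=4.0000) → pose (0.9398, 6.0018, -0.6250)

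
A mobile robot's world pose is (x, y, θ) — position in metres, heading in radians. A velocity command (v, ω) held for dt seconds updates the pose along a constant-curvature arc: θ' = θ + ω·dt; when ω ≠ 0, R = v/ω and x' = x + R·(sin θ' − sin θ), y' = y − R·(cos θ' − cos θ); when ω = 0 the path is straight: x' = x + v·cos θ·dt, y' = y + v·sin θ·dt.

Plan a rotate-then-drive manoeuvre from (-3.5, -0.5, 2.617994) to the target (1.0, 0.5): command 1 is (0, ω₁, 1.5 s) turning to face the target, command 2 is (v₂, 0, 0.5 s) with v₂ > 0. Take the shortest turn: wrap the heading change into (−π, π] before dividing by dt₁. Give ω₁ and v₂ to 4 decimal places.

heading to target = atan2(0.5−-0.5, 1−-3.5) = 0.2187
Δθ = wrap(0.2187 − 2.6180) = -2.3993; ω₁ = Δθ/dt₁ = -1.5996
distance = √((1−-3.5)² + (0.5−-0.5)²) = 4.6098; v₂ = distance/dt₂ = 9.2195

ω₁ = -1.5996, v₂ = 9.2195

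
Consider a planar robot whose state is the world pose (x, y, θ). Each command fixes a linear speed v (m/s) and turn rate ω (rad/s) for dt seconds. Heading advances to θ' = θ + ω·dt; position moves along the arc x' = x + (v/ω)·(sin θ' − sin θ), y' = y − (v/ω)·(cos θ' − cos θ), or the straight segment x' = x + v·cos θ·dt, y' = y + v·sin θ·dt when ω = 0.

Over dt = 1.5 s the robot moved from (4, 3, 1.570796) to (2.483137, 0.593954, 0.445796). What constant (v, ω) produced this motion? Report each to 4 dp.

Δθ = 0.445796 − 1.570796 = -1.125000
ω = Δθ/dt = -1.125000/1.5 = -0.7500
R = −Δy/(cos θ' − cos θ) = 2.6667
v = R·ω = 2.6667·-0.7500 = -2.0000

v = -2.0000, ω = -0.7500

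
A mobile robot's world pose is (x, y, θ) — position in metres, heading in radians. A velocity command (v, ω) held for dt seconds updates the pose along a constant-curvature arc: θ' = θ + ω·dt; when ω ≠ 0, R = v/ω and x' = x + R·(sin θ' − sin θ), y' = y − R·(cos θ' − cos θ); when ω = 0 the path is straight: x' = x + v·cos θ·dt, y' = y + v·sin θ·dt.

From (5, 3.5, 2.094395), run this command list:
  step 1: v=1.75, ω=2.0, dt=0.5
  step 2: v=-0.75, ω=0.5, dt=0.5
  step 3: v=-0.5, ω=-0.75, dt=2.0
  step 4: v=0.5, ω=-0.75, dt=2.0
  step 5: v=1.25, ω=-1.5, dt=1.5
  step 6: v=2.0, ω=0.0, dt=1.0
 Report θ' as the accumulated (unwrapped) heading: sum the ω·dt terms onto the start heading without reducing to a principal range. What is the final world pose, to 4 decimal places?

step 1: θ'=3.0944 (R=0.8750) → pose (4.2835, 3.9365, 3.0944)
step 2: θ'=3.3444 (R=-1.5000) → pose (4.6564, 3.9656, 3.3444)
step 3: θ'=1.8444 (R=0.6667) → pose (5.4325, 3.4927, 1.8444)
step 4: θ'=0.3444 (R=-0.6667) → pose (5.8493, 4.3004, 0.3444)
step 5: θ'=-1.9056 (R=-0.8333) → pose (6.9178, 3.2422, -1.9056)
step 6: θ'=-1.9056 (straight) → pose (6.2606, 1.3532, -1.9056)

(6.2606, 1.3532, -1.9056)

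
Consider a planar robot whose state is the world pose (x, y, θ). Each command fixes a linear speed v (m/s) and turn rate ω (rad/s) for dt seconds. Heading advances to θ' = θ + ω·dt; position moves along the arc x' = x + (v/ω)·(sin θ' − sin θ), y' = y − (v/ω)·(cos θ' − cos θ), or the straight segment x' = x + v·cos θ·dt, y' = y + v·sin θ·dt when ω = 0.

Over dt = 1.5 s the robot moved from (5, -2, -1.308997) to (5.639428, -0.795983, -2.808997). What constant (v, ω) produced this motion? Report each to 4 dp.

v = -1.0000, ω = -1.0000

Δθ = -2.808997 − -1.308997 = -1.500000
ω = Δθ/dt = -1.500000/1.5 = -1.0000
R = −Δy/(cos θ' − cos θ) = 1.0000
v = R·ω = 1.0000·-1.0000 = -1.0000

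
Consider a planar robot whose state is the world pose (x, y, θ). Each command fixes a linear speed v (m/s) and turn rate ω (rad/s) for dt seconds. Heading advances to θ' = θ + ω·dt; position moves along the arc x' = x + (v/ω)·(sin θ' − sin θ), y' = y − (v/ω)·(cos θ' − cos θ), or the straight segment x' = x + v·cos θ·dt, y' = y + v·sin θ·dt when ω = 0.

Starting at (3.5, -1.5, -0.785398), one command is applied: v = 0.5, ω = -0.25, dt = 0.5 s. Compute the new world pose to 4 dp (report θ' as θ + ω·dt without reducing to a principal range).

(3.6653, -1.6874, -0.9104)

θ' = -0.7854 + -0.25·0.5 = -0.9104
R = v/ω = 0.5/-0.25 = -2.0000
x' = 3.5 + -2.0000·(sin -0.9104 − sin -0.7854) = 3.6653
y' = -1.5 − -2.0000·(cos -0.9104 − cos -0.7854) = -1.6874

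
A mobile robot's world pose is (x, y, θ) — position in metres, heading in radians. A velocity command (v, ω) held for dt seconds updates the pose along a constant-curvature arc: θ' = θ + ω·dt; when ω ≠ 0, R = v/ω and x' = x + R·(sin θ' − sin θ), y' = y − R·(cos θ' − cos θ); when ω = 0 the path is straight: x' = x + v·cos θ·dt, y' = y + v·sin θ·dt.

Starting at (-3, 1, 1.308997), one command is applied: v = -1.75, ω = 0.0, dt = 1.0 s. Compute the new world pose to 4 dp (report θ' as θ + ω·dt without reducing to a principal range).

(-3.4529, -0.6904, 1.3090)

θ' = 1.3090 + 0.0·1.0 = 1.3090
ω = 0 → straight: x' = -3 + -1.75·cos(1.3090)·1.0 = -3.4529
y' = 1 + -1.75·sin(1.3090)·1.0 = -0.6904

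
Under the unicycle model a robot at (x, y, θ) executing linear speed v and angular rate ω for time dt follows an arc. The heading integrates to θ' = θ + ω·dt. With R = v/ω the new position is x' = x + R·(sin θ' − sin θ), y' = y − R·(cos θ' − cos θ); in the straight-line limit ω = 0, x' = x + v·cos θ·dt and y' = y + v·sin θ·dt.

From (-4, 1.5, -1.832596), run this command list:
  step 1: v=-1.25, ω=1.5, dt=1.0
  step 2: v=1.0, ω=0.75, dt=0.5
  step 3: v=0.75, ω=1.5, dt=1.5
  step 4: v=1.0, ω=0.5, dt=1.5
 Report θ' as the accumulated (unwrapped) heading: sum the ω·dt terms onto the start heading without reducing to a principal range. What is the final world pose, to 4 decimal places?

(-4.9903, 3.9303, 3.0424)

step 1: θ'=-0.3326 (R=-0.8333) → pose (-4.5329, 2.5033, -0.3326)
step 2: θ'=0.0424 (R=1.3333) → pose (-4.0410, 2.4315, 0.0424)
step 3: θ'=2.2924 (R=0.5000) → pose (-3.6868, 3.2613, 2.2924)
step 4: θ'=3.0424 (R=2.0000) → pose (-4.9903, 3.9303, 3.0424)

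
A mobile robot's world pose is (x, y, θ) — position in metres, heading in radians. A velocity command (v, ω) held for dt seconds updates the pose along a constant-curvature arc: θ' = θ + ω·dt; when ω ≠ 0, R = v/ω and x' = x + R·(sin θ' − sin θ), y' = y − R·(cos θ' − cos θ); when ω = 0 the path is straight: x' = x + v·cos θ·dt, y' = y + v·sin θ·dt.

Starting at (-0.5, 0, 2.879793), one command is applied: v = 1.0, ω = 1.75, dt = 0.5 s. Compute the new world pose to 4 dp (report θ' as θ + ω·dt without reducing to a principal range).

(-0.9767, -0.0846, 3.7548)

θ' = 2.8798 + 1.75·0.5 = 3.7548
R = v/ω = 1.0/1.75 = 0.5714
x' = -0.5 + 0.5714·(sin 3.7548 − sin 2.8798) = -0.9767
y' = 0 − 0.5714·(cos 3.7548 − cos 2.8798) = -0.0846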